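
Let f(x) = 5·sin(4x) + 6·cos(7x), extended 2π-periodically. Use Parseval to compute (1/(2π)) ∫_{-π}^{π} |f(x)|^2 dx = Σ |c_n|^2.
Σ |c_n|^2 = 61/2

Expand |f|^2 and use orthogonality of {sin(nx), cos(mx)} on [-π, π]:
  ∫_{-π}^{π} sin(nx)^2 dx = π, ∫ cos(mx)^2 dx = π, and cross terms integrate to 0.
So ∫_{-π}^{π} f(x)^2 dx = 5^2 · π + 6^2 · π = (25 + 36)π.
Divide by 2π: (25 + 36)/2 = 61/2.
By Parseval, this equals Σ |c_n|^2.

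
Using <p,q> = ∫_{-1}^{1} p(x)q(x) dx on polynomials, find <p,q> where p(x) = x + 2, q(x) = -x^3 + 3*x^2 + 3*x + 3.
<p,q> = 88/5

Expand the product: p(x)·q(x) = -x^4 + x^3 + 9*x^2 + 9*x + 6.
∫_{-1}^{1} of each monomial x^k gives [2/(k+1) if k even, 0 if k odd]. Integrating term-by-term (or equivalently evaluating the antiderivative F(x) = -x^5/5 + x^4/4 + 3*x^3 + 9*x^2/2 + 6*x at the endpoints):
  F(1) − F(−1) = 271/20 − (-81/20) = 88/5.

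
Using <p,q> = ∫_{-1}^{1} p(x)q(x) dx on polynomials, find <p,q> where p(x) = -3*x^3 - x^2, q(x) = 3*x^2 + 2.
<p,q> = -38/15

Expand the product: p(x)·q(x) = -9*x^5 - 3*x^4 - 6*x^3 - 2*x^2.
∫_{-1}^{1} of each monomial x^k gives [2/(k+1) if k even, 0 if k odd]. Integrating term-by-term (or equivalently evaluating the antiderivative F(x) = -3*x^6/2 - 3*x^5/5 - 3*x^4/2 - 2*x^3/3 at the endpoints):
  F(1) − F(−1) = -64/15 − (-26/15) = -38/15.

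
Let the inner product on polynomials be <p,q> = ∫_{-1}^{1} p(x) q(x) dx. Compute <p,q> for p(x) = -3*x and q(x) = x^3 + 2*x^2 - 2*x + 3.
<p,q> = 14/5

Expand the product: p(x)·q(x) = -3*x^4 - 6*x^3 + 6*x^2 - 9*x.
∫_{-1}^{1} of each monomial x^k gives [2/(k+1) if k even, 0 if k odd]. Integrating term-by-term (or equivalently evaluating the antiderivative F(x) = -3*x^5/5 - 3*x^4/2 + 2*x^3 - 9*x^2/2 at the endpoints):
  F(1) − F(−1) = -23/5 − (-37/5) = 14/5.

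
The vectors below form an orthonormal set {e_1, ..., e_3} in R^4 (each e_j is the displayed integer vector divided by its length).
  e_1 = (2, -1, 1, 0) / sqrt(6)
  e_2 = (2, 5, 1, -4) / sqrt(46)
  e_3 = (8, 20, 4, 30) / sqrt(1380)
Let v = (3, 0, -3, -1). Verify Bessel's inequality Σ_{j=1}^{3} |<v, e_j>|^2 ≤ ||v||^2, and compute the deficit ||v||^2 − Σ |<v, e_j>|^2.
Σ |<v, e_j>|^2 = 14/5; ||v||^2 = 19; deficit = 81/5

Write each e_j = u_j / sqrt(<u_j, u_j>) where u_j is the displayed integer vector. Then <v, e_j> = <v, u_j> / sqrt(<u_j, u_j>), so |<v, e_j>|^2 = <v, u_j>^2 / <u_j, u_j>.
Coefficients: <v, e_1> = 3/sqrt(6), <v, e_2> = 7/sqrt(46), <v, e_3> = -18/sqrt(1380).
Square and sum: Σ |<v, e_j>|^2 = 14/5.
Compute ||v||^2 = v·v = 19.
Deficit = 19 − 14/5 = 81/5 ≥ 0, confirming Bessel's inequality. (The deficit equals ||v − Σ <v,e_j> e_j||^2, the squared distance from v to span{e_j}.)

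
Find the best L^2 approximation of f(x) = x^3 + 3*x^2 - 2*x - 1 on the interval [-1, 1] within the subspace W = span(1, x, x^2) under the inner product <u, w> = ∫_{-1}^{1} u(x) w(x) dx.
g(x) = 3*x^2 - 7*x/5 - 1

The best approximation g ∈ W is the orthogonal projection of f onto W. Writing g = a_0 + a_1 x + a_2 x^2, the coefficients solve the normal equations G · a = b where
  G_{ij} = <φ_i, φ_j> and b_i = <f, φ_i>, with φ_0 = 1, φ_1 = x, φ_2 = x^2.
G =
  [2, 0, 2/3]
  [0, 2/3, 0]
  [2/3, 0, 2/5],
b = (0, -14/15, 8/15).
Solving gives a_0 = -1, a_1 = -7/5, a_2 = 3, so
  g(x) = 3*x^2 - 7*x/5 - 1.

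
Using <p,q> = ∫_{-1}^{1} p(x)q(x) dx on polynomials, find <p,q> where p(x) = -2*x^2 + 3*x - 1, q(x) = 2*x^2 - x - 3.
<p,q> = 76/15

Expand the product: p(x)·q(x) = -4*x^4 + 8*x^3 + x^2 - 8*x + 3.
∫_{-1}^{1} of each monomial x^k gives [2/(k+1) if k even, 0 if k odd]. Integrating term-by-term (or equivalently evaluating the antiderivative F(x) = -4*x^5/5 + 2*x^4 + x^3/3 - 4*x^2 + 3*x at the endpoints):
  F(1) − F(−1) = 8/15 − (-68/15) = 76/15.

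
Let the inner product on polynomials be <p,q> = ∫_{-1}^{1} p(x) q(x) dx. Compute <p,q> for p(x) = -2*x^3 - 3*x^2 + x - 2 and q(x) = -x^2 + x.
<p,q> = 12/5

Expand the product: p(x)·q(x) = 2*x^5 + x^4 - 4*x^3 + 3*x^2 - 2*x.
∫_{-1}^{1} of each monomial x^k gives [2/(k+1) if k even, 0 if k odd]. Integrating term-by-term (or equivalently evaluating the antiderivative F(x) = x^6/3 + x^5/5 - x^4 + x^3 - x^2 at the endpoints):
  F(1) − F(−1) = -7/15 − (-43/15) = 12/5.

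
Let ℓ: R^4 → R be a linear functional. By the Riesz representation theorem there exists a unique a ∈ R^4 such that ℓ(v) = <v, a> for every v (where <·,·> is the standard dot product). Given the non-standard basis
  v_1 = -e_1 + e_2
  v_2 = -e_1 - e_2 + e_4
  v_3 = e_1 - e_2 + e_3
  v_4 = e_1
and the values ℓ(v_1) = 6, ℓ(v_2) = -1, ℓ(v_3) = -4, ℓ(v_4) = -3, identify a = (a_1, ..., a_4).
a = (-3, 3, 2, -1)

Write a = (a_1, ..., a_4) in the standard basis. For each basis vector v_i, ℓ(v_i) = <v_i, a> is a linear equation in the a_j's. Collect the n equations into a matrix system V a = ℓ, where row i of V is v_i (expressed in the standard basis). Since V is invertible (lower-triangular with 1s on the diagonal, up to permutation), solve by back-substitution:
  V =
[[-1, 1, 0, 0],
 [-1, -1, 0, 1],
 [1, -1, 1, 0],
 [1, 0, 0, 0]]
  V a = (6, -1, -4, -3)
Solving gives a = (-3, 3, 2, -1).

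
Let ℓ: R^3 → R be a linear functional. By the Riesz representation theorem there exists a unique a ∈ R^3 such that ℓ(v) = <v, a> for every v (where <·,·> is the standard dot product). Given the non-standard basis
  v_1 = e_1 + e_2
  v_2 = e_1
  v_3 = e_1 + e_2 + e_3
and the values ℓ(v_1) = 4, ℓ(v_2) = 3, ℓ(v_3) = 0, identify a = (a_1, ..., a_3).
a = (3, 1, -4)

Write a = (a_1, ..., a_3) in the standard basis. For each basis vector v_i, ℓ(v_i) = <v_i, a> is a linear equation in the a_j's. Collect the n equations into a matrix system V a = ℓ, where row i of V is v_i (expressed in the standard basis). Since V is invertible (lower-triangular with 1s on the diagonal, up to permutation), solve by back-substitution:
  V =
[[1, 1, 0],
 [1, 0, 0],
 [1, 1, 1]]
  V a = (4, 3, 0)
Solving gives a = (3, 1, -4).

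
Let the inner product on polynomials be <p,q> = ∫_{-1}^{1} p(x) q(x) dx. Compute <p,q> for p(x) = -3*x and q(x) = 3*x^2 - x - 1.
<p,q> = 2

Expand the product: p(x)·q(x) = -9*x^3 + 3*x^2 + 3*x.
∫_{-1}^{1} of each monomial x^k gives [2/(k+1) if k even, 0 if k odd]. Integrating term-by-term (or equivalently evaluating the antiderivative F(x) = -9*x^4/4 + x^3 + 3*x^2/2 at the endpoints):
  F(1) − F(−1) = 1/4 − (-7/4) = 2.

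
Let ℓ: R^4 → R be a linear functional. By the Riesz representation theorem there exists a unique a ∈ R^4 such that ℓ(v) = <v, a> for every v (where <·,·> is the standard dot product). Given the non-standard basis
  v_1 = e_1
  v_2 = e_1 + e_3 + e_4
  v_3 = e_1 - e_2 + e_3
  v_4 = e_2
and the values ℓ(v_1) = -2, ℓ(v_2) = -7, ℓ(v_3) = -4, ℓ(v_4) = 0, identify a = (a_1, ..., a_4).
a = (-2, 0, -2, -3)

Write a = (a_1, ..., a_4) in the standard basis. For each basis vector v_i, ℓ(v_i) = <v_i, a> is a linear equation in the a_j's. Collect the n equations into a matrix system V a = ℓ, where row i of V is v_i (expressed in the standard basis). Since V is invertible (lower-triangular with 1s on the diagonal, up to permutation), solve by back-substitution:
  V =
[[1, 0, 0, 0],
 [1, 0, 1, 1],
 [1, -1, 1, 0],
 [0, 1, 0, 0]]
  V a = (-2, -7, -4, 0)
Solving gives a = (-2, 0, -2, -3).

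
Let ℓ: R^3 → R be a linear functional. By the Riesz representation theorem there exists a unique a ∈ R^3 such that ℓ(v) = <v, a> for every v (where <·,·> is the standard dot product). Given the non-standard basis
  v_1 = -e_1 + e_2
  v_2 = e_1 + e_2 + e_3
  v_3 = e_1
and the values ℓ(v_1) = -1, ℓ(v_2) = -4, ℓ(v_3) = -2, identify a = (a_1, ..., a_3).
a = (-2, -3, 1)

Write a = (a_1, ..., a_3) in the standard basis. For each basis vector v_i, ℓ(v_i) = <v_i, a> is a linear equation in the a_j's. Collect the n equations into a matrix system V a = ℓ, where row i of V is v_i (expressed in the standard basis). Since V is invertible (lower-triangular with 1s on the diagonal, up to permutation), solve by back-substitution:
  V =
[[-1, 1, 0],
 [1, 1, 1],
 [1, 0, 0]]
  V a = (-1, -4, -2)
Solving gives a = (-2, -3, 1).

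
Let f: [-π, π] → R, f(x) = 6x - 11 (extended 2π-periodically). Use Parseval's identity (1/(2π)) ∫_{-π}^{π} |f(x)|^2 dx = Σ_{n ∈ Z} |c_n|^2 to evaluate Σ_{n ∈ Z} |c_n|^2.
Σ |c_n|^2 = 12π^2 + 121

Expand and integrate term by term over [-π, π]:
  ∫ (6x)^2 dx = 36·(2π^3/3); ∫ 2·6·(-11)·x dx = 0 (odd integrand); ∫ (-11)^2 dx = 121·2π.
So (1/(2π)) ∫_{-π}^{π} (6x - 11)^2 dx = 36π^2/3 + 121 = 12π^2 + 121.
Parseval ⇒ Σ |c_n|^2 = 12π^2 + 121.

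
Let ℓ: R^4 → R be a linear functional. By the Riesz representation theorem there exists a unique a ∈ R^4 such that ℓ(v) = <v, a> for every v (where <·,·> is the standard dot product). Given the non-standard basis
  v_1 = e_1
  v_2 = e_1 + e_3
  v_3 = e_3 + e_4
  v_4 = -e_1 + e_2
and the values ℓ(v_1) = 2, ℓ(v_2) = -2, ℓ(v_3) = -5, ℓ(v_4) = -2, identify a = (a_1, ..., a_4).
a = (2, 0, -4, -1)

Write a = (a_1, ..., a_4) in the standard basis. For each basis vector v_i, ℓ(v_i) = <v_i, a> is a linear equation in the a_j's. Collect the n equations into a matrix system V a = ℓ, where row i of V is v_i (expressed in the standard basis). Since V is invertible (lower-triangular with 1s on the diagonal, up to permutation), solve by back-substitution:
  V =
[[1, 0, 0, 0],
 [1, 0, 1, 0],
 [0, 0, 1, 1],
 [-1, 1, 0, 0]]
  V a = (2, -2, -5, -2)
Solving gives a = (2, 0, -4, -1).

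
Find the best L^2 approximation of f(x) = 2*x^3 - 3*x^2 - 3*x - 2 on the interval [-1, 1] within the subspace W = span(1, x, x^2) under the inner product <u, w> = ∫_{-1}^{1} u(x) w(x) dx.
g(x) = -3*x^2 - 9*x/5 - 2

The best approximation g ∈ W is the orthogonal projection of f onto W. Writing g = a_0 + a_1 x + a_2 x^2, the coefficients solve the normal equations G · a = b where
  G_{ij} = <φ_i, φ_j> and b_i = <f, φ_i>, with φ_0 = 1, φ_1 = x, φ_2 = x^2.
G =
  [2, 0, 2/3]
  [0, 2/3, 0]
  [2/3, 0, 2/5],
b = (-6, -6/5, -38/15).
Solving gives a_0 = -2, a_1 = -9/5, a_2 = -3, so
  g(x) = -3*x^2 - 9*x/5 - 2.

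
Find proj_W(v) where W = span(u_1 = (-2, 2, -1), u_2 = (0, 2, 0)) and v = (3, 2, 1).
proj_W(v) = (14/5, 2, 7/5)

Set up U = [u_1 | ... | u_2] ∈ R^(3×2). The projector onto W = col(U) is P = U (U^T U)^(-1) U^T.
Compute U^T U =
  [9, 4]
  [4, 4],
and U^T v = (-3, 4).
Solve U^T U · c = U^T v for the coefficients: c = (-7/5, 12/5). The projection is proj_W(v) = U c.
Check: (v - proj_W(v)) · u_1 = 0  (should be 0).
Check: (v - proj_W(v)) · u_2 = 0  (should be 0).
Result: proj_W(v) = (14/5, 2, 7/5).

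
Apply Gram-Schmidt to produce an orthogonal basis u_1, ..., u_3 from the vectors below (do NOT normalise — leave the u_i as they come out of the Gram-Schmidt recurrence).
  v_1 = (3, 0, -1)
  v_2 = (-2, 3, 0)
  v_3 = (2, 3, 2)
Orthogonal basis:
  u_1 = (3, 0, -1)
  u_2 = (-1/5, 3, -3/5)
  u_3 = (45/47, 30/47, 135/47)

Apply the Gram-Schmidt recurrence
  u_1 = v_1
  u_i = v_i − Σ_{j<i} ((v_i · u_j) / (u_j · u_j)) · u_j.

Step by step this gives:
  u_1 = (3, 0, -1)
  u_2 = (-1/5, 3, -3/5)
  u_3 = (45/47, 30/47, 135/47)

Orthogonality check:
  u_2 · u_1 = 0 (should be 0)
  u_3 · u_1 = 0 (should be 0)
  u_3 · u_2 = 0 (should be 0)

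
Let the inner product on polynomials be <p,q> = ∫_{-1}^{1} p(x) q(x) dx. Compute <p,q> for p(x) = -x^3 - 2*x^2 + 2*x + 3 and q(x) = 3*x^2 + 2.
<p,q> = 194/15

Expand the product: p(x)·q(x) = -3*x^5 - 6*x^4 + 4*x^3 + 5*x^2 + 4*x + 6.
∫_{-1}^{1} of each monomial x^k gives [2/(k+1) if k even, 0 if k odd]. Integrating term-by-term (or equivalently evaluating the antiderivative F(x) = -x^6/2 - 6*x^5/5 + x^4 + 5*x^3/3 + 2*x^2 + 6*x at the endpoints):
  F(1) − F(−1) = 269/30 − (-119/30) = 194/15.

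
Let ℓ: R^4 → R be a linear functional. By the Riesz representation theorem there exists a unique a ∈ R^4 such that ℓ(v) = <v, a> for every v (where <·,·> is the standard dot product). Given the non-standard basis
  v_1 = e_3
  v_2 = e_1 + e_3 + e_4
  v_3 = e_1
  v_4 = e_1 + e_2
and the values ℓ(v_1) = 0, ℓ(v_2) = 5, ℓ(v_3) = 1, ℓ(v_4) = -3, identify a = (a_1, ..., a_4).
a = (1, -4, 0, 4)

Write a = (a_1, ..., a_4) in the standard basis. For each basis vector v_i, ℓ(v_i) = <v_i, a> is a linear equation in the a_j's. Collect the n equations into a matrix system V a = ℓ, where row i of V is v_i (expressed in the standard basis). Since V is invertible (lower-triangular with 1s on the diagonal, up to permutation), solve by back-substitution:
  V =
[[0, 0, 1, 0],
 [1, 0, 1, 1],
 [1, 0, 0, 0],
 [1, 1, 0, 0]]
  V a = (0, 5, 1, -3)
Solving gives a = (1, -4, 0, 4).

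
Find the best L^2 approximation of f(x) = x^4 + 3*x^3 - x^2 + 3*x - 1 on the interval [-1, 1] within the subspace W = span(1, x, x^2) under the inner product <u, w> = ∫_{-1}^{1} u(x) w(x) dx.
g(x) = -x^2/7 + 24*x/5 - 38/35

The best approximation g ∈ W is the orthogonal projection of f onto W. Writing g = a_0 + a_1 x + a_2 x^2, the coefficients solve the normal equations G · a = b where
  G_{ij} = <φ_i, φ_j> and b_i = <f, φ_i>, with φ_0 = 1, φ_1 = x, φ_2 = x^2.
G =
  [2, 0, 2/3]
  [0, 2/3, 0]
  [2/3, 0, 2/5],
b = (-34/15, 16/5, -82/105).
Solving gives a_0 = -38/35, a_1 = 24/5, a_2 = -1/7, so
  g(x) = -x^2/7 + 24*x/5 - 38/35.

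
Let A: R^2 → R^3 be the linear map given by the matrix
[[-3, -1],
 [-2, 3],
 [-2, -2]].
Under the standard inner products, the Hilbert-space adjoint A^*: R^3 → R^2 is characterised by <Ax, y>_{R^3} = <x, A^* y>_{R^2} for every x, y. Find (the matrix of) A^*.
A^* = A^T =
[[-3, -2, -2],
 [-1, 3, -2]]

For real matrices with standard dot products, the defining identity <Ax, y> = <x, A^* y> gives (Ax)^T y = x^T (A^*) y, i.e. x^T A^T y = x^T (A^*) y. Since this holds for all x, y, we must have A^* = A^T. Therefore
A^* =
[[-3, -2, -2],
 [-1, 3, -2]].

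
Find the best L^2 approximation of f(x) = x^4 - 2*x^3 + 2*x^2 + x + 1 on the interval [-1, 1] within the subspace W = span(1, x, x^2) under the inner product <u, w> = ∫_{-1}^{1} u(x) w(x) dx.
g(x) = 20*x^2/7 - x/5 + 32/35

The best approximation g ∈ W is the orthogonal projection of f onto W. Writing g = a_0 + a_1 x + a_2 x^2, the coefficients solve the normal equations G · a = b where
  G_{ij} = <φ_i, φ_j> and b_i = <f, φ_i>, with φ_0 = 1, φ_1 = x, φ_2 = x^2.
G =
  [2, 0, 2/3]
  [0, 2/3, 0]
  [2/3, 0, 2/5],
b = (56/15, -2/15, 184/105).
Solving gives a_0 = 32/35, a_1 = -1/5, a_2 = 20/7, so
  g(x) = 20*x^2/7 - x/5 + 32/35.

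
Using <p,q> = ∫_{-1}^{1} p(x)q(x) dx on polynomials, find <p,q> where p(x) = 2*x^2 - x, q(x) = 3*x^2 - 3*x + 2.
<p,q> = 106/15

Expand the product: p(x)·q(x) = 6*x^4 - 9*x^3 + 7*x^2 - 2*x.
∫_{-1}^{1} of each monomial x^k gives [2/(k+1) if k even, 0 if k odd]. Integrating term-by-term (or equivalently evaluating the antiderivative F(x) = 6*x^5/5 - 9*x^4/4 + 7*x^3/3 - x^2 at the endpoints):
  F(1) − F(−1) = 17/60 − (-407/60) = 106/15.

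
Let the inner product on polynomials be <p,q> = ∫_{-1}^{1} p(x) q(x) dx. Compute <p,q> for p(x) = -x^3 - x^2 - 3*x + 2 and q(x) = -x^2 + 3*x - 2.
<p,q> = -74/5

Expand the product: p(x)·q(x) = x^5 - 2*x^4 + 2*x^3 - 9*x^2 + 12*x - 4.
∫_{-1}^{1} of each monomial x^k gives [2/(k+1) if k even, 0 if k odd]. Integrating term-by-term (or equivalently evaluating the antiderivative F(x) = x^6/6 - 2*x^5/5 + x^4/2 - 3*x^3 + 6*x^2 - 4*x at the endpoints):
  F(1) − F(−1) = -11/15 − (211/15) = -74/5.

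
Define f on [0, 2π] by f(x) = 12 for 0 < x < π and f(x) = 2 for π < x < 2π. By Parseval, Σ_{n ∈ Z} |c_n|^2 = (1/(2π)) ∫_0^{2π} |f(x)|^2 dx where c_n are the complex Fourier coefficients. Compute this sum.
Σ |c_n|^2 = 74

Parseval equates the L^2 energy of f (normalised by 1/(2π)) with the ℓ^2 sum of its Fourier coefficients: (1/(2π)) ∫_0^{2π} |f|^2 = Σ |c_n|^2.
Compute the left side: (1/(2π)) [∫_0^π 12^2 dx + ∫_π^{2π} 2^2 dx] = (1/(2π)) · (144π + 4π) = (144 + 4)/2 = 74.
So Σ_{n ∈ Z} |c_n|^2 = 74.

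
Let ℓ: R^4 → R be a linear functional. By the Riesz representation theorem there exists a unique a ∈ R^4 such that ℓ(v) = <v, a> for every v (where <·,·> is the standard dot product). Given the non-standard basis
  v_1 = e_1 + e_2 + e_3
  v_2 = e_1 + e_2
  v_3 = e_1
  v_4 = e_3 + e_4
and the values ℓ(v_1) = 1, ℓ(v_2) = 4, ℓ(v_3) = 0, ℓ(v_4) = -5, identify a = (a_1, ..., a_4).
a = (0, 4, -3, -2)

Write a = (a_1, ..., a_4) in the standard basis. For each basis vector v_i, ℓ(v_i) = <v_i, a> is a linear equation in the a_j's. Collect the n equations into a matrix system V a = ℓ, where row i of V is v_i (expressed in the standard basis). Since V is invertible (lower-triangular with 1s on the diagonal, up to permutation), solve by back-substitution:
  V =
[[1, 1, 1, 0],
 [1, 1, 0, 0],
 [1, 0, 0, 0],
 [0, 0, 1, 1]]
  V a = (1, 4, 0, -5)
Solving gives a = (0, 4, -3, -2).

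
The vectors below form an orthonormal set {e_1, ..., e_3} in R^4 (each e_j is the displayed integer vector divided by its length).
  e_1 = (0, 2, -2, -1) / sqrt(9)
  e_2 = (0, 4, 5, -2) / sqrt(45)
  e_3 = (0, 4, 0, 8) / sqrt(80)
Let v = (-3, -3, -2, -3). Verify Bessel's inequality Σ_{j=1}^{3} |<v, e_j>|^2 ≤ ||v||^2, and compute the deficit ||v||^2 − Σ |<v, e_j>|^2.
Σ |<v, e_j>|^2 = 22; ||v||^2 = 31; deficit = 9

Write each e_j = u_j / sqrt(<u_j, u_j>) where u_j is the displayed integer vector. Then <v, e_j> = <v, u_j> / sqrt(<u_j, u_j>), so |<v, e_j>|^2 = <v, u_j>^2 / <u_j, u_j>.
Coefficients: <v, e_1> = 1/sqrt(9), <v, e_2> = -16/sqrt(45), <v, e_3> = -36/sqrt(80).
Square and sum: Σ |<v, e_j>|^2 = 22.
Compute ||v||^2 = v·v = 31.
Deficit = 31 − 22 = 9 ≥ 0, confirming Bessel's inequality. (The deficit equals ||v − Σ <v,e_j> e_j||^2, the squared distance from v to span{e_j}.)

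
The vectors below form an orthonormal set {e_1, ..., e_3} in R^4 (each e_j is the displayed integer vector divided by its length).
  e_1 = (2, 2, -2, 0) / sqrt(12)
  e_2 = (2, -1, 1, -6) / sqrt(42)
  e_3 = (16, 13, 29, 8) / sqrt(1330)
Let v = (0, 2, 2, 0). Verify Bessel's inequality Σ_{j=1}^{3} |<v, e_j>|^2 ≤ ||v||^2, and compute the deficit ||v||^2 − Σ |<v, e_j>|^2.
Σ |<v, e_j>|^2 = 504/95; ||v||^2 = 8; deficit = 256/95

Write each e_j = u_j / sqrt(<u_j, u_j>) where u_j is the displayed integer vector. Then <v, e_j> = <v, u_j> / sqrt(<u_j, u_j>), so |<v, e_j>|^2 = <v, u_j>^2 / <u_j, u_j>.
Coefficients: <v, e_1> = 0/sqrt(12), <v, e_2> = 0/sqrt(42), <v, e_3> = 84/sqrt(1330).
Square and sum: Σ |<v, e_j>|^2 = 504/95.
Compute ||v||^2 = v·v = 8.
Deficit = 8 − 504/95 = 256/95 ≥ 0, confirming Bessel's inequality. (The deficit equals ||v − Σ <v,e_j> e_j||^2, the squared distance from v to span{e_j}.)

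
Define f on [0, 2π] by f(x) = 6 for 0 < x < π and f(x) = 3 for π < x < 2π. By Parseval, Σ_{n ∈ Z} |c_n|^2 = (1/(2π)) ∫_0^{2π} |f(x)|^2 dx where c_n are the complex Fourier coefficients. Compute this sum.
Σ |c_n|^2 = 45/2

Parseval equates the L^2 energy of f (normalised by 1/(2π)) with the ℓ^2 sum of its Fourier coefficients: (1/(2π)) ∫_0^{2π} |f|^2 = Σ |c_n|^2.
Compute the left side: (1/(2π)) [∫_0^π 6^2 dx + ∫_π^{2π} 3^2 dx] = (1/(2π)) · (36π + 9π) = (36 + 9)/2 = 45/2.
So Σ_{n ∈ Z} |c_n|^2 = 45/2.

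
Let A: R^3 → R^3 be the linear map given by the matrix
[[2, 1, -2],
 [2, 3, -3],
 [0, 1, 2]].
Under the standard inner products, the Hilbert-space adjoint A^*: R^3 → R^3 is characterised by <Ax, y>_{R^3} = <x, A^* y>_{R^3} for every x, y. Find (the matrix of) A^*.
A^* = A^T =
[[2, 2, 0],
 [1, 3, 1],
 [-2, -3, 2]]

For real matrices with standard dot products, the defining identity <Ax, y> = <x, A^* y> gives (Ax)^T y = x^T (A^*) y, i.e. x^T A^T y = x^T (A^*) y. Since this holds for all x, y, we must have A^* = A^T. Therefore
A^* =
[[2, 2, 0],
 [1, 3, 1],
 [-2, -3, 2]].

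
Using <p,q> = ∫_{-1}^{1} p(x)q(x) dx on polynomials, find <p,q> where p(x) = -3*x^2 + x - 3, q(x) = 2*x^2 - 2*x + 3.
<p,q> = -476/15

Expand the product: p(x)·q(x) = -6*x^4 + 8*x^3 - 17*x^2 + 9*x - 9.
∫_{-1}^{1} of each monomial x^k gives [2/(k+1) if k even, 0 if k odd]. Integrating term-by-term (or equivalently evaluating the antiderivative F(x) = -6*x^5/5 + 2*x^4 - 17*x^3/3 + 9*x^2/2 - 9*x at the endpoints):
  F(1) − F(−1) = -281/30 − (671/30) = -476/15.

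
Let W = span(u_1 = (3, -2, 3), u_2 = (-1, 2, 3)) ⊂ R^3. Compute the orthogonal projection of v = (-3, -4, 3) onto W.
proj_W(v) = (15/19, -4/19, 33/19)

Set up U = [u_1 | ... | u_2] ∈ R^(3×2). The projector onto W = col(U) is P = U (U^T U)^(-1) U^T.
Compute U^T U =
  [22, 2]
  [2, 14],
and U^T v = (8, 4).
Solve U^T U · c = U^T v for the coefficients: c = (13/38, 9/38). The projection is proj_W(v) = U c.
Check: (v - proj_W(v)) · u_1 = 0  (should be 0).
Check: (v - proj_W(v)) · u_2 = 0  (should be 0).
Result: proj_W(v) = (15/19, -4/19, 33/19).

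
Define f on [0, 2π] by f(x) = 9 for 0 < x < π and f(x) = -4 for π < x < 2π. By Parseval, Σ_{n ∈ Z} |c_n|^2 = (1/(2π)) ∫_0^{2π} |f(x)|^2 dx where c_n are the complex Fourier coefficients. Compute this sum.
Σ |c_n|^2 = 97/2

Parseval equates the L^2 energy of f (normalised by 1/(2π)) with the ℓ^2 sum of its Fourier coefficients: (1/(2π)) ∫_0^{2π} |f|^2 = Σ |c_n|^2.
Compute the left side: (1/(2π)) [∫_0^π 9^2 dx + ∫_π^{2π} (-4)^2 dx] = (1/(2π)) · (81π + 16π) = (81 + 16)/2 = 97/2.
So Σ_{n ∈ Z} |c_n|^2 = 97/2.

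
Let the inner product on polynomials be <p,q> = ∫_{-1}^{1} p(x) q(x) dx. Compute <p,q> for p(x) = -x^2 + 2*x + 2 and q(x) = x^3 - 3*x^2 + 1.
<p,q> = 4/3

Expand the product: p(x)·q(x) = -x^5 + 5*x^4 - 4*x^3 - 7*x^2 + 2*x + 2.
∫_{-1}^{1} of each monomial x^k gives [2/(k+1) if k even, 0 if k odd]. Integrating term-by-term (or equivalently evaluating the antiderivative F(x) = -x^6/6 + x^5 - x^4 - 7*x^3/3 + x^2 + 2*x at the endpoints):
  F(1) − F(−1) = 1/2 − (-5/6) = 4/3.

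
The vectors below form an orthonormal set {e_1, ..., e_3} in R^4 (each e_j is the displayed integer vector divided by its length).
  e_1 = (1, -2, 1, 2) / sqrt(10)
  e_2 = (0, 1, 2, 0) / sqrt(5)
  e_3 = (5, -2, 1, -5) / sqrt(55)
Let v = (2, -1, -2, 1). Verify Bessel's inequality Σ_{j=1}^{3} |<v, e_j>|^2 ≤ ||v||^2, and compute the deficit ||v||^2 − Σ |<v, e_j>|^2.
Σ |<v, e_j>|^2 = 388/55; ||v||^2 = 10; deficit = 162/55

Write each e_j = u_j / sqrt(<u_j, u_j>) where u_j is the displayed integer vector. Then <v, e_j> = <v, u_j> / sqrt(<u_j, u_j>), so |<v, e_j>|^2 = <v, u_j>^2 / <u_j, u_j>.
Coefficients: <v, e_1> = 4/sqrt(10), <v, e_2> = -5/sqrt(5), <v, e_3> = 5/sqrt(55).
Square and sum: Σ |<v, e_j>|^2 = 388/55.
Compute ||v||^2 = v·v = 10.
Deficit = 10 − 388/55 = 162/55 ≥ 0, confirming Bessel's inequality. (The deficit equals ||v − Σ <v,e_j> e_j||^2, the squared distance from v to span{e_j}.)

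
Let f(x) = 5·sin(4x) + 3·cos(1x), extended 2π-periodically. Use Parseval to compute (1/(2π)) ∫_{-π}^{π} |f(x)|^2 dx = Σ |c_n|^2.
Σ |c_n|^2 = 17

Expand |f|^2 and use orthogonality of {sin(nx), cos(mx)} on [-π, π]:
  ∫_{-π}^{π} sin(nx)^2 dx = π, ∫ cos(mx)^2 dx = π, and cross terms integrate to 0.
So ∫_{-π}^{π} f(x)^2 dx = 5^2 · π + 3^2 · π = (25 + 9)π.
Divide by 2π: (25 + 9)/2 = 17.
By Parseval, this equals Σ |c_n|^2.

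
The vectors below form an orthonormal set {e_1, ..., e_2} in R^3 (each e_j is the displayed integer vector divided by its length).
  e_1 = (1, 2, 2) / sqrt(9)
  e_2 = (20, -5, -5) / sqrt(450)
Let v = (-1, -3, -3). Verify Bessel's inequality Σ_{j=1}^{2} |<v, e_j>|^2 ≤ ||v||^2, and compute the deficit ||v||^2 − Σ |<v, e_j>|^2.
Σ |<v, e_j>|^2 = 19; ||v||^2 = 19; deficit = 0

Write each e_j = u_j / sqrt(<u_j, u_j>) where u_j is the displayed integer vector. Then <v, e_j> = <v, u_j> / sqrt(<u_j, u_j>), so |<v, e_j>|^2 = <v, u_j>^2 / <u_j, u_j>.
Coefficients: <v, e_1> = -13/sqrt(9), <v, e_2> = 10/sqrt(450).
Square and sum: Σ |<v, e_j>|^2 = 19.
Compute ||v||^2 = v·v = 19.
Deficit = 19 − 19 = 0 ≥ 0, confirming Bessel's inequality. (The deficit equals ||v − Σ <v,e_j> e_j||^2, the squared distance from v to span{e_j}.)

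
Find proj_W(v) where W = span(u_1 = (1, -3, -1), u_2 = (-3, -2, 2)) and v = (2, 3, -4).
proj_W(v) = (10/3, 17/6, -13/6)

Set up U = [u_1 | ... | u_2] ∈ R^(3×2). The projector onto W = col(U) is P = U (U^T U)^(-1) U^T.
Compute U^T U =
  [11, 1]
  [1, 17],
and U^T v = (-3, -20).
Solve U^T U · c = U^T v for the coefficients: c = (-1/6, -7/6). The projection is proj_W(v) = U c.
Check: (v - proj_W(v)) · u_1 = 0  (should be 0).
Check: (v - proj_W(v)) · u_2 = 0  (should be 0).
Result: proj_W(v) = (10/3, 17/6, -13/6).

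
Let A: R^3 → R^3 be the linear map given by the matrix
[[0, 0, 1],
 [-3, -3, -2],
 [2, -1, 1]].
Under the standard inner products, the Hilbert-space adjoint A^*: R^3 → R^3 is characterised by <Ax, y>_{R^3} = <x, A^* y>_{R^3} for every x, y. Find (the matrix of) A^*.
A^* = A^T =
[[0, -3, 2],
 [0, -3, -1],
 [1, -2, 1]]

For real matrices with standard dot products, the defining identity <Ax, y> = <x, A^* y> gives (Ax)^T y = x^T (A^*) y, i.e. x^T A^T y = x^T (A^*) y. Since this holds for all x, y, we must have A^* = A^T. Therefore
A^* =
[[0, -3, 2],
 [0, -3, -1],
 [1, -2, 1]].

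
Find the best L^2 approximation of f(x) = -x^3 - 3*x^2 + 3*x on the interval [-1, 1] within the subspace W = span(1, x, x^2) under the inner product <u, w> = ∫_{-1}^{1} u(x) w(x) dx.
g(x) = -3*x^2 + 12*x/5

The best approximation g ∈ W is the orthogonal projection of f onto W. Writing g = a_0 + a_1 x + a_2 x^2, the coefficients solve the normal equations G · a = b where
  G_{ij} = <φ_i, φ_j> and b_i = <f, φ_i>, with φ_0 = 1, φ_1 = x, φ_2 = x^2.
G =
  [2, 0, 2/3]
  [0, 2/3, 0]
  [2/3, 0, 2/5],
b = (-2, 8/5, -6/5).
Solving gives a_0 = 0, a_1 = 12/5, a_2 = -3, so
  g(x) = -3*x^2 + 12*x/5.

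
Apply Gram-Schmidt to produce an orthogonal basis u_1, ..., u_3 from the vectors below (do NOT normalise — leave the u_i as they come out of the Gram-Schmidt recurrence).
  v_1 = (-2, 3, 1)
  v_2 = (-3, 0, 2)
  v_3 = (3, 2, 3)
Orthogonal basis:
  u_1 = (-2, 3, 1)
  u_2 = (-13/7, -12/7, 10/7)
  u_3 = (141/59, 47/118, 423/118)

Apply the Gram-Schmidt recurrence
  u_1 = v_1
  u_i = v_i − Σ_{j<i} ((v_i · u_j) / (u_j · u_j)) · u_j.

Step by step this gives:
  u_1 = (-2, 3, 1)
  u_2 = (-13/7, -12/7, 10/7)
  u_3 = (141/59, 47/118, 423/118)

Orthogonality check:
  u_2 · u_1 = 0 (should be 0)
  u_3 · u_1 = 0 (should be 0)
  u_3 · u_2 = 0 (should be 0)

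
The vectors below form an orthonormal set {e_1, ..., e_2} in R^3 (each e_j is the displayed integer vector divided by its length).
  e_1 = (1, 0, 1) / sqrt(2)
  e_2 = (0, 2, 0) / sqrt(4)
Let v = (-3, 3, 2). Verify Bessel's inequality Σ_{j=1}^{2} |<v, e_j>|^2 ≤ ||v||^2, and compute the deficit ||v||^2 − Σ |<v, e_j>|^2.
Σ |<v, e_j>|^2 = 19/2; ||v||^2 = 22; deficit = 25/2

Write each e_j = u_j / sqrt(<u_j, u_j>) where u_j is the displayed integer vector. Then <v, e_j> = <v, u_j> / sqrt(<u_j, u_j>), so |<v, e_j>|^2 = <v, u_j>^2 / <u_j, u_j>.
Coefficients: <v, e_1> = -1/sqrt(2), <v, e_2> = 6/sqrt(4).
Square and sum: Σ |<v, e_j>|^2 = 19/2.
Compute ||v||^2 = v·v = 22.
Deficit = 22 − 19/2 = 25/2 ≥ 0, confirming Bessel's inequality. (The deficit equals ||v − Σ <v,e_j> e_j||^2, the squared distance from v to span{e_j}.)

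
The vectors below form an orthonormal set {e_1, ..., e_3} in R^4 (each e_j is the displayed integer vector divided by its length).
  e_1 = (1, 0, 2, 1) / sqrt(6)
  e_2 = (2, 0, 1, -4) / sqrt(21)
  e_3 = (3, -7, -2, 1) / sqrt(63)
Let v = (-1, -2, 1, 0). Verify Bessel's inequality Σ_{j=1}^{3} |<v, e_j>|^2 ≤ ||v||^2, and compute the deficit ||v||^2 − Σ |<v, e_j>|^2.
Σ |<v, e_j>|^2 = 3/2; ||v||^2 = 6; deficit = 9/2

Write each e_j = u_j / sqrt(<u_j, u_j>) where u_j is the displayed integer vector. Then <v, e_j> = <v, u_j> / sqrt(<u_j, u_j>), so |<v, e_j>|^2 = <v, u_j>^2 / <u_j, u_j>.
Coefficients: <v, e_1> = 1/sqrt(6), <v, e_2> = -1/sqrt(21), <v, e_3> = 9/sqrt(63).
Square and sum: Σ |<v, e_j>|^2 = 3/2.
Compute ||v||^2 = v·v = 6.
Deficit = 6 − 3/2 = 9/2 ≥ 0, confirming Bessel's inequality. (The deficit equals ||v − Σ <v,e_j> e_j||^2, the squared distance from v to span{e_j}.)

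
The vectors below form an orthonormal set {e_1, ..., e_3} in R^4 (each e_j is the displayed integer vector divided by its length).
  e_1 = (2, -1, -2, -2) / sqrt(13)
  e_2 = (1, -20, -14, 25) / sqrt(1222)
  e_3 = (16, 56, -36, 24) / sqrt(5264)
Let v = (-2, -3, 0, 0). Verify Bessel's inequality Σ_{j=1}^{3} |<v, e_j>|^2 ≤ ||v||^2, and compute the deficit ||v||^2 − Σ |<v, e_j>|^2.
Σ |<v, e_j>|^2 = 73/7; ||v||^2 = 13; deficit = 18/7

Write each e_j = u_j / sqrt(<u_j, u_j>) where u_j is the displayed integer vector. Then <v, e_j> = <v, u_j> / sqrt(<u_j, u_j>), so |<v, e_j>|^2 = <v, u_j>^2 / <u_j, u_j>.
Coefficients: <v, e_1> = -1/sqrt(13), <v, e_2> = 58/sqrt(1222), <v, e_3> = -200/sqrt(5264).
Square and sum: Σ |<v, e_j>|^2 = 73/7.
Compute ||v||^2 = v·v = 13.
Deficit = 13 − 73/7 = 18/7 ≥ 0, confirming Bessel's inequality. (The deficit equals ||v − Σ <v,e_j> e_j||^2, the squared distance from v to span{e_j}.)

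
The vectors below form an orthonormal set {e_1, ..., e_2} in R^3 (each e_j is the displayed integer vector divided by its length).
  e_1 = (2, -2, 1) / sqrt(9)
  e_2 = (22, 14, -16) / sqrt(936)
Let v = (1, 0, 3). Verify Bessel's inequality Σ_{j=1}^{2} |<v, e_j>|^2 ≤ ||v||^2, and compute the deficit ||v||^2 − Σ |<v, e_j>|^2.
Σ |<v, e_j>|^2 = 7/2; ||v||^2 = 10; deficit = 13/2

Write each e_j = u_j / sqrt(<u_j, u_j>) where u_j is the displayed integer vector. Then <v, e_j> = <v, u_j> / sqrt(<u_j, u_j>), so |<v, e_j>|^2 = <v, u_j>^2 / <u_j, u_j>.
Coefficients: <v, e_1> = 5/sqrt(9), <v, e_2> = -26/sqrt(936).
Square and sum: Σ |<v, e_j>|^2 = 7/2.
Compute ||v||^2 = v·v = 10.
Deficit = 10 − 7/2 = 13/2 ≥ 0, confirming Bessel's inequality. (The deficit equals ||v − Σ <v,e_j> e_j||^2, the squared distance from v to span{e_j}.)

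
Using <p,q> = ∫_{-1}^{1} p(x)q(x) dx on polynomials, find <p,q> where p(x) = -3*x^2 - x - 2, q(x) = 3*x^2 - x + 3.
<p,q> = -374/15

Expand the product: p(x)·q(x) = -9*x^4 - 14*x^2 - x - 6.
∫_{-1}^{1} of each monomial x^k gives [2/(k+1) if k even, 0 if k odd]. Integrating term-by-term (or equivalently evaluating the antiderivative F(x) = -9*x^5/5 - 14*x^3/3 - x^2/2 - 6*x at the endpoints):
  F(1) − F(−1) = -389/30 − (359/30) = -374/15.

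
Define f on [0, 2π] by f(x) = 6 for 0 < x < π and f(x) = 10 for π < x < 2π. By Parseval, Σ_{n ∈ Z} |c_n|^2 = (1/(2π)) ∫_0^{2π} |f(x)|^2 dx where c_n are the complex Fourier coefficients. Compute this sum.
Σ |c_n|^2 = 68

Parseval equates the L^2 energy of f (normalised by 1/(2π)) with the ℓ^2 sum of its Fourier coefficients: (1/(2π)) ∫_0^{2π} |f|^2 = Σ |c_n|^2.
Compute the left side: (1/(2π)) [∫_0^π 6^2 dx + ∫_π^{2π} 10^2 dx] = (1/(2π)) · (36π + 100π) = (36 + 100)/2 = 68.
So Σ_{n ∈ Z} |c_n|^2 = 68.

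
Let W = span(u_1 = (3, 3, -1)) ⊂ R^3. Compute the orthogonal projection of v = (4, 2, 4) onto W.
proj_W(v) = (42/19, 42/19, -14/19)

Set up U = [u_1 | ... | u_1] ∈ R^(3×1). The projector onto W = col(U) is P = U (U^T U)^(-1) U^T.
Compute U^T U =
  [19],
and U^T v = (14).
Solve U^T U · c = U^T v for the coefficients: c = (14/19). The projection is proj_W(v) = U c.
Check: (v - proj_W(v)) · u_1 = 0  (should be 0).
Result: proj_W(v) = (42/19, 42/19, -14/19).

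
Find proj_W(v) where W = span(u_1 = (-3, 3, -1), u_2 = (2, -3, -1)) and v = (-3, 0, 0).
proj_W(v) = (-51/35, 9/7, -27/35)

Set up U = [u_1 | ... | u_2] ∈ R^(3×2). The projector onto W = col(U) is P = U (U^T U)^(-1) U^T.
Compute U^T U =
  [19, -14]
  [-14, 14],
and U^T v = (9, -6).
Solve U^T U · c = U^T v for the coefficients: c = (3/5, 6/35). The projection is proj_W(v) = U c.
Check: (v - proj_W(v)) · u_1 = 0  (should be 0).
Check: (v - proj_W(v)) · u_2 = 0  (should be 0).
Result: proj_W(v) = (-51/35, 9/7, -27/35).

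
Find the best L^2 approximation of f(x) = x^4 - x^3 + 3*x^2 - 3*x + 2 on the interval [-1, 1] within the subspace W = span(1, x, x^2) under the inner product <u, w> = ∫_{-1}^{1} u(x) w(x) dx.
g(x) = 27*x^2/7 - 18*x/5 + 67/35

The best approximation g ∈ W is the orthogonal projection of f onto W. Writing g = a_0 + a_1 x + a_2 x^2, the coefficients solve the normal equations G · a = b where
  G_{ij} = <φ_i, φ_j> and b_i = <f, φ_i>, with φ_0 = 1, φ_1 = x, φ_2 = x^2.
G =
  [2, 0, 2/3]
  [0, 2/3, 0]
  [2/3, 0, 2/5],
b = (32/5, -12/5, 296/105).
Solving gives a_0 = 67/35, a_1 = -18/5, a_2 = 27/7, so
  g(x) = 27*x^2/7 - 18*x/5 + 67/35.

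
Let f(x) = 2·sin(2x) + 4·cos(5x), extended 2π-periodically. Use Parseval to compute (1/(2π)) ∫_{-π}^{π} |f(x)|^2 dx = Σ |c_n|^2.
Σ |c_n|^2 = 10

Expand |f|^2 and use orthogonality of {sin(nx), cos(mx)} on [-π, π]:
  ∫_{-π}^{π} sin(nx)^2 dx = π, ∫ cos(mx)^2 dx = π, and cross terms integrate to 0.
So ∫_{-π}^{π} f(x)^2 dx = 2^2 · π + 4^2 · π = (4 + 16)π.
Divide by 2π: (4 + 16)/2 = 10.
By Parseval, this equals Σ |c_n|^2.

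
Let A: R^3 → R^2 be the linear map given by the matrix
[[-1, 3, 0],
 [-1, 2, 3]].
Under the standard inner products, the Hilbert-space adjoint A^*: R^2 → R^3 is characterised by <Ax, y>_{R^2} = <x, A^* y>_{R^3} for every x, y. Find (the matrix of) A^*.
A^* = A^T =
[[-1, -1],
 [3, 2],
 [0, 3]]

For real matrices with standard dot products, the defining identity <Ax, y> = <x, A^* y> gives (Ax)^T y = x^T (A^*) y, i.e. x^T A^T y = x^T (A^*) y. Since this holds for all x, y, we must have A^* = A^T. Therefore
A^* =
[[-1, -1],
 [3, 2],
 [0, 3]].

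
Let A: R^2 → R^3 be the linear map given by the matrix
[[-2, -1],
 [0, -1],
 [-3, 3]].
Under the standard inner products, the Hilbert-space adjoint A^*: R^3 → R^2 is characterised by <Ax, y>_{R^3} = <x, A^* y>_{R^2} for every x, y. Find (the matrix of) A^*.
A^* = A^T =
[[-2, 0, -3],
 [-1, -1, 3]]

For real matrices with standard dot products, the defining identity <Ax, y> = <x, A^* y> gives (Ax)^T y = x^T (A^*) y, i.e. x^T A^T y = x^T (A^*) y. Since this holds for all x, y, we must have A^* = A^T. Therefore
A^* =
[[-2, 0, -3],
 [-1, -1, 3]].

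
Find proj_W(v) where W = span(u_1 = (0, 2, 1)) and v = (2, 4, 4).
proj_W(v) = (0, 24/5, 12/5)

Set up U = [u_1 | ... | u_1] ∈ R^(3×1). The projector onto W = col(U) is P = U (U^T U)^(-1) U^T.
Compute U^T U =
  [5],
and U^T v = (12).
Solve U^T U · c = U^T v for the coefficients: c = (12/5). The projection is proj_W(v) = U c.
Check: (v - proj_W(v)) · u_1 = 0  (should be 0).
Result: proj_W(v) = (0, 24/5, 12/5).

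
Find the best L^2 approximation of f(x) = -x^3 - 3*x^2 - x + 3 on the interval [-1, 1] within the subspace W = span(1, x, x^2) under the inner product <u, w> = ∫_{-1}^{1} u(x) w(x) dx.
g(x) = -3*x^2 - 8*x/5 + 3

The best approximation g ∈ W is the orthogonal projection of f onto W. Writing g = a_0 + a_1 x + a_2 x^2, the coefficients solve the normal equations G · a = b where
  G_{ij} = <φ_i, φ_j> and b_i = <f, φ_i>, with φ_0 = 1, φ_1 = x, φ_2 = x^2.
G =
  [2, 0, 2/3]
  [0, 2/3, 0]
  [2/3, 0, 2/5],
b = (4, -16/15, 4/5).
Solving gives a_0 = 3, a_1 = -8/5, a_2 = -3, so
  g(x) = -3*x^2 - 8*x/5 + 3.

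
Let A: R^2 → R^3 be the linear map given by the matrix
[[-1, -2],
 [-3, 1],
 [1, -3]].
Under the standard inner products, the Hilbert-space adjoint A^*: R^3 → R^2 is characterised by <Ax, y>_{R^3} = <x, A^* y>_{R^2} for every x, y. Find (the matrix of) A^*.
A^* = A^T =
[[-1, -3, 1],
 [-2, 1, -3]]

For real matrices with standard dot products, the defining identity <Ax, y> = <x, A^* y> gives (Ax)^T y = x^T (A^*) y, i.e. x^T A^T y = x^T (A^*) y. Since this holds for all x, y, we must have A^* = A^T. Therefore
A^* =
[[-1, -3, 1],
 [-2, 1, -3]].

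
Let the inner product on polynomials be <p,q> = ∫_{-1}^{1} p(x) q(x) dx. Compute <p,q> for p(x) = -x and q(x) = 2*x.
<p,q> = -4/3

Expand the product: p(x)·q(x) = -2*x^2.
∫_{-1}^{1} of each monomial x^k gives [2/(k+1) if k even, 0 if k odd]. Integrating term-by-term (or equivalently evaluating the antiderivative F(x) = -2*x^3/3 at the endpoints):
  F(1) − F(−1) = -2/3 − (2/3) = -4/3.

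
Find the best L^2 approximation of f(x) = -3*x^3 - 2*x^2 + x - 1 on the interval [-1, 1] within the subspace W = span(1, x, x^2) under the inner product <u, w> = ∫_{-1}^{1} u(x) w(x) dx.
g(x) = -2*x^2 - 4*x/5 - 1

The best approximation g ∈ W is the orthogonal projection of f onto W. Writing g = a_0 + a_1 x + a_2 x^2, the coefficients solve the normal equations G · a = b where
  G_{ij} = <φ_i, φ_j> and b_i = <f, φ_i>, with φ_0 = 1, φ_1 = x, φ_2 = x^2.
G =
  [2, 0, 2/3]
  [0, 2/3, 0]
  [2/3, 0, 2/5],
b = (-10/3, -8/15, -22/15).
Solving gives a_0 = -1, a_1 = -4/5, a_2 = -2, so
  g(x) = -2*x^2 - 4*x/5 - 1.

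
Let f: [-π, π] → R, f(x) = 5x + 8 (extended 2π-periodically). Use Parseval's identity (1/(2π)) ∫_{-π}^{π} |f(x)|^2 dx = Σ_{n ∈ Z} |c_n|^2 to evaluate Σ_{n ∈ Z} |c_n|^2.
Σ |c_n|^2 = 25π^2/3 + 64

Expand and integrate term by term over [-π, π]:
  ∫ (5x)^2 dx = 25·(2π^3/3); ∫ 2·5·(8)·x dx = 0 (odd integrand); ∫ 8^2 dx = 64·2π.
So (1/(2π)) ∫_{-π}^{π} (5x + 8)^2 dx = 25π^2/3 + 64 = 25π^2/3 + 64.
Parseval ⇒ Σ |c_n|^2 = 25π^2/3 + 64.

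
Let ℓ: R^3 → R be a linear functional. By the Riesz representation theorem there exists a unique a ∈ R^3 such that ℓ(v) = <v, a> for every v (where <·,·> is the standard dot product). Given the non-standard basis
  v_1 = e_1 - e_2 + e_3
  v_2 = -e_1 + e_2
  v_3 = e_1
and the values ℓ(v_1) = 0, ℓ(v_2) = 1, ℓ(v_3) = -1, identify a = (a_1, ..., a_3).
a = (-1, 0, 1)

Write a = (a_1, ..., a_3) in the standard basis. For each basis vector v_i, ℓ(v_i) = <v_i, a> is a linear equation in the a_j's. Collect the n equations into a matrix system V a = ℓ, where row i of V is v_i (expressed in the standard basis). Since V is invertible (lower-triangular with 1s on the diagonal, up to permutation), solve by back-substitution:
  V =
[[1, -1, 1],
 [-1, 1, 0],
 [1, 0, 0]]
  V a = (0, 1, -1)
Solving gives a = (-1, 0, 1).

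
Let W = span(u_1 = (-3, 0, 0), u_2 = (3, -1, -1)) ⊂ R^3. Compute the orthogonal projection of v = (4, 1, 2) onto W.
proj_W(v) = (4, 3/2, 3/2)

Set up U = [u_1 | ... | u_2] ∈ R^(3×2). The projector onto W = col(U) is P = U (U^T U)^(-1) U^T.
Compute U^T U =
  [9, -9]
  [-9, 11],
and U^T v = (-12, 9).
Solve U^T U · c = U^T v for the coefficients: c = (-17/6, -3/2). The projection is proj_W(v) = U c.
Check: (v - proj_W(v)) · u_1 = 0  (should be 0).
Check: (v - proj_W(v)) · u_2 = 0  (should be 0).
Result: proj_W(v) = (4, 3/2, 3/2).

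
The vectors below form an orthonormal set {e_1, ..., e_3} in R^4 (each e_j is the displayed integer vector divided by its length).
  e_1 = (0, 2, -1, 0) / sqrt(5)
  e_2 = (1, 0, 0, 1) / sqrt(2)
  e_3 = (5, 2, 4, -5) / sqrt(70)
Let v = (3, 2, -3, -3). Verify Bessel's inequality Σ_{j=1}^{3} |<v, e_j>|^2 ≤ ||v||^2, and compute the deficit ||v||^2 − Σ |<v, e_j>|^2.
Σ |<v, e_j>|^2 = 117/7; ||v||^2 = 31; deficit = 100/7

Write each e_j = u_j / sqrt(<u_j, u_j>) where u_j is the displayed integer vector. Then <v, e_j> = <v, u_j> / sqrt(<u_j, u_j>), so |<v, e_j>|^2 = <v, u_j>^2 / <u_j, u_j>.
Coefficients: <v, e_1> = 7/sqrt(5), <v, e_2> = 0/sqrt(2), <v, e_3> = 22/sqrt(70).
Square and sum: Σ |<v, e_j>|^2 = 117/7.
Compute ||v||^2 = v·v = 31.
Deficit = 31 − 117/7 = 100/7 ≥ 0, confirming Bessel's inequality. (The deficit equals ||v − Σ <v,e_j> e_j||^2, the squared distance from v to span{e_j}.)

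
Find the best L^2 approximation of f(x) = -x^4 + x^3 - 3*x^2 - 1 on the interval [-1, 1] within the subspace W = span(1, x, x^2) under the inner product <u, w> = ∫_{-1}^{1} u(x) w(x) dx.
g(x) = -27*x^2/7 + 3*x/5 - 32/35

The best approximation g ∈ W is the orthogonal projection of f onto W. Writing g = a_0 + a_1 x + a_2 x^2, the coefficients solve the normal equations G · a = b where
  G_{ij} = <φ_i, φ_j> and b_i = <f, φ_i>, with φ_0 = 1, φ_1 = x, φ_2 = x^2.
G =
  [2, 0, 2/3]
  [0, 2/3, 0]
  [2/3, 0, 2/5],
b = (-22/5, 2/5, -226/105).
Solving gives a_0 = -32/35, a_1 = 3/5, a_2 = -27/7, so
  g(x) = -27*x^2/7 + 3*x/5 - 32/35.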